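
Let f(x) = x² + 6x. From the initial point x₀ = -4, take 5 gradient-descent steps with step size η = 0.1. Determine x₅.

f′(x) = 2x + 6
Step 1: f′(-4) = -2; x₁ = -4 − 0.1·(-2) = -3.8
Step 2: f′(-3.8) = -1.6; x₂ = -3.8 − 0.1·(-1.6) = -3.64
Step 3: f′(-3.64) = -1.28; x₃ = -3.64 − 0.1·(-1.28) = -3.512
Step 4: f′(-3.512) = -1.024; x₄ = -3.512 − 0.1·(-1.024) = -3.4096
Step 5: f′(-3.4096) = -0.8192; x₅ = -3.4096 − 0.1·(-0.8192) = -3.32768

-3.32768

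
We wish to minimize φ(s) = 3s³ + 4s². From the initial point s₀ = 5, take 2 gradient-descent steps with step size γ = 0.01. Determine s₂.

φ′(s) = 9s² + 8s
Step 1: φ′(5) = 265; s₁ = 5 − 0.01·265 = 2.35
Step 2: φ′(2.35) = 68.5025; s₂ = 2.35 − 0.01·68.5025 = 1.664975

1.664975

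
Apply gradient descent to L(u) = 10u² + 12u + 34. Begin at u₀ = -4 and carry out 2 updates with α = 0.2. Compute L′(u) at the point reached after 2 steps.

-612

L′(u) = 20u + 12
u₁ = -4 − 0.2·(-68) = 9.6
u₂ = 9.6 − 0.2·204 = -31.2
L′(u) at (-31.2) = -612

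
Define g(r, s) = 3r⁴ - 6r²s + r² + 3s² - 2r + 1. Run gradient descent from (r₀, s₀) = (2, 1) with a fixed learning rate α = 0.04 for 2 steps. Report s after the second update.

∇g = (12r³ - 12rs + 2r - 2, -6r² + 6s)
Step 1: at (2, 1), ∇g = (74, -18) → (2, 1) − 0.04·(74, -18) = (-0.96, 1.72)
Step 2: at (-0.96, 1.72), ∇g = (5.277568, 4.7904) → (-0.96, 1.72) − 0.04·(5.277568, 4.7904) = (-1.17110272, 1.528384)
s = 1.528384

1.528384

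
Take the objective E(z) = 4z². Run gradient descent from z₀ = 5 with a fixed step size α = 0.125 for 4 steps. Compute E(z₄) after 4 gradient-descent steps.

0

E′(z) = 8z
z₁ = 5 − 0.125·40 = 0
z₂ = 0 − 0.125·0 = 0
z₃ = 0 − 0.125·0 = 0
z₄ = 0 − 0.125·0 = 0
E(0) = 0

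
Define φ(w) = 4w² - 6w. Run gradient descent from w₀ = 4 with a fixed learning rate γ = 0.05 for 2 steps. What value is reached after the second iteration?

φ′(w) = 8w - 6
Step 1: φ′(4) = 26; w₁ = 4 − 0.05·26 = 2.7
Step 2: φ′(2.7) = 15.6; w₂ = 2.7 − 0.05·15.6 = 1.92

1.92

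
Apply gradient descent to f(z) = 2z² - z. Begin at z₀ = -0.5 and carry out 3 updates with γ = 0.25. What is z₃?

f′(z) = 4z - 1
z₁ = -0.5 − 0.25·(-3) = 0.25
z₂ = 0.25 − 0.25·0 = 0.25
z₃ = 0.25 − 0.25·0 = 0.25

0.25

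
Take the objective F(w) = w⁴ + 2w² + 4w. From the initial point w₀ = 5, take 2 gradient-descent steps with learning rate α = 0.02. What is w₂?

8.04372736

F′(w) = 4w³ + 4w + 4
w₁ = 5 − 0.02·524 = -5.48
w₂ = -5.48 − 0.02·(-676.186368) = 8.04372736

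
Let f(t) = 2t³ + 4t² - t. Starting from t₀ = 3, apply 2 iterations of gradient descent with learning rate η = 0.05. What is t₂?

-0.67675

f′(t) = 6t² + 8t - 1
Step 1: f′(3) = 77; t₁ = 3 − 0.05·77 = -0.85
Step 2: f′(-0.85) = -3.465; t₂ = -0.85 − 0.05·(-3.465) = -0.67675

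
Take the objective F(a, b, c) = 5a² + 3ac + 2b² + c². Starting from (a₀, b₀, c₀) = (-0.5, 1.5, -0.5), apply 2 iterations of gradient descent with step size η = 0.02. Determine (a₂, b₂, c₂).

(-0.269, 1.2696, -0.4098)

∇F = (10a + 3c, 4b, 3a + 2c)
Step 1: at (-0.5, 1.5, -0.5), ∇F = (-6.5, 6, -2.5) → (-0.5, 1.5, -0.5) − 0.02·(-6.5, 6, -2.5) = (-0.37, 1.38, -0.45)
Step 2: at (-0.37, 1.38, -0.45), ∇F = (-5.05, 5.52, -2.01) → (-0.37, 1.38, -0.45) − 0.02·(-5.05, 5.52, -2.01) = (-0.269, 1.2696, -0.4098)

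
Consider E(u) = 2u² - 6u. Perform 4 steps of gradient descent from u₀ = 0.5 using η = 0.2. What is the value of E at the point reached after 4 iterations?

E′(u) = 4u - 6
u₁ = 0.5 − 0.2·(-4) = 1.3
u₂ = 1.3 − 0.2·(-0.8) = 1.46
u₃ = 1.46 − 0.2·(-0.16) = 1.492
u₄ = 1.492 − 0.2·(-0.032) = 1.4984
E(1.4984) = -4.49999488

-4.49999488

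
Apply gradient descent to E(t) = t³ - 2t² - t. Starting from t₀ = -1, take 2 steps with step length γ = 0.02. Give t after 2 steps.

-1.264864

E′(t) = 3t² - 4t - 1
Step 1: E′(-1) = 6; t₁ = -1 − 0.02·6 = -1.12
Step 2: E′(-1.12) = 7.2432; t₂ = -1.12 − 0.02·7.2432 = -1.264864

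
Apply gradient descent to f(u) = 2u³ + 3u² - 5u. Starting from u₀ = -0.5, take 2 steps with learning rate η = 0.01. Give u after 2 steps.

-0.3702535

f′(u) = 6u² + 6u - 5
u₁ = -0.5 − 0.01·(-6.5) = -0.435
u₂ = -0.435 − 0.01·(-6.47465) = -0.3702535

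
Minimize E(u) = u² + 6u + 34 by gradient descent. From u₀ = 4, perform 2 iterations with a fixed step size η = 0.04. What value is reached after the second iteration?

2.9248

E′(u) = 2u + 6
u₁ = 4 − 0.04·14 = 3.44
u₂ = 3.44 − 0.04·12.88 = 2.9248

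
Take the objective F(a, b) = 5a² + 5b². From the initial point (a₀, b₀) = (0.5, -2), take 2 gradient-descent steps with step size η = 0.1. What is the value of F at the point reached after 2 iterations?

∇F = (10a, 10b)
(a₁, b₁) = (0.5, -2) − 0.1·(5, -20) = (0, 0)
(a₂, b₂) = (0, 0) − 0.1·(0, 0) = (0, 0)
F(0, 0) = 0

0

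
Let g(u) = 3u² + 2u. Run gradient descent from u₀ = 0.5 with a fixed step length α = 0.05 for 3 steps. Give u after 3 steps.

g′(u) = 6u + 2
Step 1: g′(0.5) = 5; u₁ = 0.5 − 0.05·5 = 0.25
Step 2: g′(0.25) = 3.5; u₂ = 0.25 − 0.05·3.5 = 0.075
Step 3: g′(0.075) = 2.45; u₃ = 0.075 − 0.05·2.45 = -0.0475

-0.0475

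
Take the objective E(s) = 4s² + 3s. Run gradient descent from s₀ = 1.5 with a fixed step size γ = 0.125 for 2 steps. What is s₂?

E′(s) = 8s + 3
s₁ = 1.5 − 0.125·15 = -0.375
s₂ = -0.375 − 0.125·0 = -0.375

-0.375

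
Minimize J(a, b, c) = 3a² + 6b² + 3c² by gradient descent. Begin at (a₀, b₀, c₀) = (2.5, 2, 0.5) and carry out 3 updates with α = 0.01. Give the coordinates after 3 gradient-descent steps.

∇J = (6a, 12b, 6c)
Step 1: at (2.5, 2, 0.5), ∇J = (15, 24, 3) → (2.5, 2, 0.5) − 0.01·(15, 24, 3) = (2.35, 1.76, 0.47)
Step 2: at (2.35, 1.76, 0.47), ∇J = (14.1, 21.12, 2.82) → (2.35, 1.76, 0.47) − 0.01·(14.1, 21.12, 2.82) = (2.209, 1.5488, 0.4418)
Step 3: at (2.209, 1.5488, 0.4418), ∇J = (13.254, 18.5856, 2.6508) → (2.209, 1.5488, 0.4418) − 0.01·(13.254, 18.5856, 2.6508) = (2.07646, 1.362944, 0.415292)

(2.07646, 1.362944, 0.415292)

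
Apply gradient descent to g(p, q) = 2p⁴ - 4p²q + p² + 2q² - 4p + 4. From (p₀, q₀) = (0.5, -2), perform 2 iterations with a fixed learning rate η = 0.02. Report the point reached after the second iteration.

(0.32536448, -1.662848)

∇g = (8p³ - 8pq + 2p - 4, -4p² + 4q)
(p₁, q₁) = (0.5, -2) − 0.02·(6, -9) = (0.38, -1.82)
(p₂, q₂) = (0.38, -1.82) − 0.02·(2.731776, -7.8576) = (0.32536448, -1.662848)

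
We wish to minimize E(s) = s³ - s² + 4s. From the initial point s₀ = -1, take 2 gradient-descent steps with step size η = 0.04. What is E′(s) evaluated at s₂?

17.977352896512

E′(s) = 3s² - 2s + 4
s₁ = -1 − 0.04·9 = -1.36
s₂ = -1.36 − 0.04·12.2688 = -1.850752
E′(s) at (-1.850752) = 17.977352896512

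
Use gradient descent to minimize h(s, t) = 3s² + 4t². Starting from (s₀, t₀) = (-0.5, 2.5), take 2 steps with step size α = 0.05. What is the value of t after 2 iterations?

0.9

∇h = (6s, 8t)
(s₁, t₁) = (-0.5, 2.5) − 0.05·(-3, 20) = (-0.35, 1.5)
(s₂, t₂) = (-0.35, 1.5) − 0.05·(-2.1, 12) = (-0.245, 0.9)
t = 0.9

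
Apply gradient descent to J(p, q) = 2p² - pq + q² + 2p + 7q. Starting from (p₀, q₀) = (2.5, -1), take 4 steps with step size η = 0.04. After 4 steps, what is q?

∇J = (4p - q + 2, -p + 2q + 7)
Step 1: at (2.5, -1), ∇J = (13, 2.5) → (2.5, -1) − 0.04·(13, 2.5) = (1.98, -1.1)
Step 2: at (1.98, -1.1), ∇J = (11.02, 2.82) → (1.98, -1.1) − 0.04·(11.02, 2.82) = (1.5392, -1.2128)
Step 3: at (1.5392, -1.2128), ∇J = (9.3696, 3.0352) → (1.5392, -1.2128) − 0.04·(9.3696, 3.0352) = (1.164416, -1.334208)
Step 4: at (1.164416, -1.334208), ∇J = (7.991872, 3.167168) → (1.164416, -1.334208) − 0.04·(7.991872, 3.167168) = (0.84474112, -1.46089472)
q = -1.46089472

-1.46089472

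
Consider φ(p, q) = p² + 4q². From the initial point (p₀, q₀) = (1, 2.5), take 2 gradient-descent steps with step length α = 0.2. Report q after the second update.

∇φ = (2p, 8q)
(p₁, q₁) = (1, 2.5) − 0.2·(2, 20) = (0.6, -1.5)
(p₂, q₂) = (0.6, -1.5) − 0.2·(1.2, -12) = (0.36, 0.9)
q = 0.9

0.9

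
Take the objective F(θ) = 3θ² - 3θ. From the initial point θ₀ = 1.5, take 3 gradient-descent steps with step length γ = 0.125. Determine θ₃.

F′(θ) = 6θ - 3
θ₁ = 1.5 − 0.125·6 = 0.75
θ₂ = 0.75 − 0.125·1.5 = 0.5625
θ₃ = 0.5625 − 0.125·0.375 = 0.515625

0.515625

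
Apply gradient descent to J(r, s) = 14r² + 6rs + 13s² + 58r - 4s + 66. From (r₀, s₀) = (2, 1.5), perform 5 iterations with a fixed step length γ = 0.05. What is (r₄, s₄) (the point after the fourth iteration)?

∇J = (28r + 6s + 58, 6r + 26s - 4)
(r₁, s₁) = (2, 1.5) − 0.05·(123, 47) = (-4.15, -0.85)
(r₂, s₂) = (-4.15, -0.85) − 0.05·(-63.3, -51) = (-0.985, 1.7)
(r₃, s₃) = (-0.985, 1.7) − 0.05·(40.62, 34.29) = (-3.016, -0.0145)
(r₄, s₄) = (-3.016, -0.0145) − 0.05·(-26.535, -22.473) = (-1.68925, 1.10915)

(-1.68925, 1.10915)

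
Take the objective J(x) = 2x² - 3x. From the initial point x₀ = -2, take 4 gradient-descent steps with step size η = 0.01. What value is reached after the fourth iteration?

J′(x) = 4x - 3
x₁ = -2 − 0.01·(-11) = -1.89
x₂ = -1.89 − 0.01·(-10.56) = -1.7844
x₃ = -1.7844 − 0.01·(-10.1376) = -1.683024
x₄ = -1.683024 − 0.01·(-9.732096) = -1.58570304

-1.58570304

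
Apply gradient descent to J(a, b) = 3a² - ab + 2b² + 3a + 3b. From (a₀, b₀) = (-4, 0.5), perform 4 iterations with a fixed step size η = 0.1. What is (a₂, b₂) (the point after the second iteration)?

(-1.08, -0.725)

∇J = (6a - b + 3, -a + 4b + 3)
Step 1: at (-4, 0.5), ∇J = (-21.5, 9) → (-4, 0.5) − 0.1·(-21.5, 9) = (-1.85, -0.4)
Step 2: at (-1.85, -0.4), ∇J = (-7.7, 3.25) → (-1.85, -0.4) − 0.1·(-7.7, 3.25) = (-1.08, -0.725)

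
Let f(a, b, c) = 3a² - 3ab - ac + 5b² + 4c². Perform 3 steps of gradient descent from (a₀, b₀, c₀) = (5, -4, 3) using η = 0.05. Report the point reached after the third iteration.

(1.479, 0.22375, 0.932)

∇f = (6a - 3b - c, -3a + 10b, -a + 8c)
(a₁, b₁, c₁) = (5, -4, 3) − 0.05·(39, -55, 19) = (3.05, -1.25, 2.05)
(a₂, b₂, c₂) = (3.05, -1.25, 2.05) − 0.05·(20, -21.65, 13.35) = (2.05, -0.1675, 1.3825)
(a₃, b₃, c₃) = (2.05, -0.1675, 1.3825) − 0.05·(11.42, -7.825, 9.01) = (1.479, 0.22375, 0.932)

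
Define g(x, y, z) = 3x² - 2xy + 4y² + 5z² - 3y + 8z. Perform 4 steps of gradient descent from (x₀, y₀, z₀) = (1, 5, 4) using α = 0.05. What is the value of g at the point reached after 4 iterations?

-0.29842265

∇g = (6x - 2y, -2x + 8y - 3, 10z + 8)
(x₁, y₁, z₁) = (1, 5, 4) − 0.05·(-4, 35, 48) = (1.2, 3.25, 1.6)
(x₂, y₂, z₂) = (1.2, 3.25, 1.6) − 0.05·(0.7, 20.6, 24) = (1.165, 2.22, 0.4)
(x₃, y₃, z₃) = (1.165, 2.22, 0.4) − 0.05·(2.55, 12.43, 12) = (1.0375, 1.5985, -0.2)
(x₄, y₄, z₄) = (1.0375, 1.5985, -0.2) − 0.05·(3.028, 7.713, 6) = (0.8861, 1.21285, -0.5)
g(0.8861, 1.21285, -0.5) = -0.29842265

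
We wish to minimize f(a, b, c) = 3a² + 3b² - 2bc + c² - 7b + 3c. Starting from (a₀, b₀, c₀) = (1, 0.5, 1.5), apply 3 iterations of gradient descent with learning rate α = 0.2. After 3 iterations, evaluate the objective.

-3.913632

∇f = (6a, 6b - 2c - 7, -2b + 2c + 3)
(a₁, b₁, c₁) = (1, 0.5, 1.5) − 0.2·(6, -7, 5) = (-0.2, 1.9, 0.5)
(a₂, b₂, c₂) = (-0.2, 1.9, 0.5) − 0.2·(-1.2, 3.4, 0.2) = (0.04, 1.22, 0.46)
(a₃, b₃, c₃) = (0.04, 1.22, 0.46) − 0.2·(0.24, -0.6, 1.48) = (-0.008, 1.34, 0.164)
f(-0.008, 1.34, 0.164) = -3.913632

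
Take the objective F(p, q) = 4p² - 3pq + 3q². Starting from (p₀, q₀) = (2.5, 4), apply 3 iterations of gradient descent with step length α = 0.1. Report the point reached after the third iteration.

∇F = (8p - 3q, -3p + 6q)
Step 1: at (2.5, 4), ∇F = (8, 16.5) → (2.5, 4) − 0.1·(8, 16.5) = (1.7, 2.35)
Step 2: at (1.7, 2.35), ∇F = (6.55, 9) → (1.7, 2.35) − 0.1·(6.55, 9) = (1.045, 1.45)
Step 3: at (1.045, 1.45), ∇F = (4.01, 5.565) → (1.045, 1.45) − 0.1·(4.01, 5.565) = (0.644, 0.8935)

(0.644, 0.8935)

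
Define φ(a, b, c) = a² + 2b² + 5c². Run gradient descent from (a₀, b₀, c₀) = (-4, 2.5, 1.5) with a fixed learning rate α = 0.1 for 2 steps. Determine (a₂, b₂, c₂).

∇φ = (2a, 4b, 10c)
(a₁, b₁, c₁) = (-4, 2.5, 1.5) − 0.1·(-8, 10, 15) = (-3.2, 1.5, 0)
(a₂, b₂, c₂) = (-3.2, 1.5, 0) − 0.1·(-6.4, 6, 0) = (-2.56, 0.9, 0)

(-2.56, 0.9, 0)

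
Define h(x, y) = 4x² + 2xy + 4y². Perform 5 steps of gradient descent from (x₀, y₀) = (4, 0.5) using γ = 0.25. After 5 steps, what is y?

-17.03125

∇h = (8x + 2y, 2x + 8y)
(x₁, y₁) = (4, 0.5) − 0.25·(33, 12) = (-4.25, -2.5)
(x₂, y₂) = (-4.25, -2.5) − 0.25·(-39, -28.5) = (5.5, 4.625)
(x₃, y₃) = (5.5, 4.625) − 0.25·(53.25, 48) = (-7.8125, -7.375)
(x₄, y₄) = (-7.8125, -7.375) − 0.25·(-77.25, -74.625) = (11.5, 11.28125)
(x₅, y₅) = (11.5, 11.28125) − 0.25·(114.5625, 113.25) = (-17.140625, -17.03125)
y = -17.03125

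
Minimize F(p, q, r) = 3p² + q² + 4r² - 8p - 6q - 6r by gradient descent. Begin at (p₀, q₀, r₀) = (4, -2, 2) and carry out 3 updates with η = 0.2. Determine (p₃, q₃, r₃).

∇F = (6p - 8, 2q - 6, 8r - 6)
(p₁, q₁, r₁) = (4, -2, 2) − 0.2·(16, -10, 10) = (0.8, 0, 0)
(p₂, q₂, r₂) = (0.8, 0, 0) − 0.2·(-3.2, -6, -6) = (1.44, 1.2, 1.2)
(p₃, q₃, r₃) = (1.44, 1.2, 1.2) − 0.2·(0.64, -3.6, 3.6) = (1.312, 1.92, 0.48)

(1.312, 1.92, 0.48)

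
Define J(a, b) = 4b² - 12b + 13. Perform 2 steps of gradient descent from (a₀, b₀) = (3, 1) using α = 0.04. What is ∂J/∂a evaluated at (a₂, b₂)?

∇J = (0, 8b - 12)
(a₁, b₁) = (3, 1) − 0.04·(0, -4) = (3, 1.16)
(a₂, b₂) = (3, 1.16) − 0.04·(0, -2.72) = (3, 1.2688)
∂J/∂a at (3, 1.2688) = 0

0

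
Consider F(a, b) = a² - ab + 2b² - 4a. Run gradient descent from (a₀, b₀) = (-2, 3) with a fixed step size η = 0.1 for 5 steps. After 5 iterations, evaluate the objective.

∇F = (2a - b - 4, -a + 4b)
(a₁, b₁) = (-2, 3) − 0.1·(-11, 14) = (-0.9, 1.6)
(a₂, b₂) = (-0.9, 1.6) − 0.1·(-7.4, 7.3) = (-0.16, 0.87)
(a₃, b₃) = (-0.16, 0.87) − 0.1·(-5.19, 3.64) = (0.359, 0.506)
(a₄, b₄) = (0.359, 0.506) − 0.1·(-3.788, 1.665) = (0.7378, 0.3395)
(a₅, b₅) = (0.7378, 0.3395) − 0.1·(-2.8639, 0.6202) = (1.02419, 0.27748)
F(1.02419, 0.27748) = -3.1779967843

-3.1779967843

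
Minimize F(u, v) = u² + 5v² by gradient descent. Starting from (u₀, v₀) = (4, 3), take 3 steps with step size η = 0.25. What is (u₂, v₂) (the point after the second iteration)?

∇F = (2u, 10v)
(u₁, v₁) = (4, 3) − 0.25·(8, 30) = (2, -4.5)
(u₂, v₂) = (2, -4.5) − 0.25·(4, -45) = (1, 6.75)

(1, 6.75)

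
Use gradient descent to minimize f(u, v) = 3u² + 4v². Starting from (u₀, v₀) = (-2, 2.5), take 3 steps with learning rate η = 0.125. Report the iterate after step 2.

∇f = (6u, 8v)
Step 1: at (-2, 2.5), ∇f = (-12, 20) → (-2, 2.5) − 0.125·(-12, 20) = (-0.5, 0)
Step 2: at (-0.5, 0), ∇f = (-3, 0) → (-0.5, 0) − 0.125·(-3, 0) = (-0.125, 0)

(-0.125, 0)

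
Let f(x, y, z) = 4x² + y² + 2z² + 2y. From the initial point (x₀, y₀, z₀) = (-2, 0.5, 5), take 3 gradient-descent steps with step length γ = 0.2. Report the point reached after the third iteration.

(0.432, -0.676, 0.04)

∇f = (8x, 2y + 2, 4z)
Step 1: at (-2, 0.5, 5), ∇f = (-16, 3, 20) → (-2, 0.5, 5) − 0.2·(-16, 3, 20) = (1.2, -0.1, 1)
Step 2: at (1.2, -0.1, 1), ∇f = (9.6, 1.8, 4) → (1.2, -0.1, 1) − 0.2·(9.6, 1.8, 4) = (-0.72, -0.46, 0.2)
Step 3: at (-0.72, -0.46, 0.2), ∇f = (-5.76, 1.08, 0.8) → (-0.72, -0.46, 0.2) − 0.2·(-5.76, 1.08, 0.8) = (0.432, -0.676, 0.04)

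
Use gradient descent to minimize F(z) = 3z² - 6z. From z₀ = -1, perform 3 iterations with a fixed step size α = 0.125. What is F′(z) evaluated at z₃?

-0.1875

F′(z) = 6z - 6
Step 1: F′(-1) = -12; z₁ = -1 − 0.125·(-12) = 0.5
Step 2: F′(0.5) = -3; z₂ = 0.5 − 0.125·(-3) = 0.875
Step 3: F′(0.875) = -0.75; z₃ = 0.875 − 0.125·(-0.75) = 0.96875
F′(z) at (0.96875) = -0.1875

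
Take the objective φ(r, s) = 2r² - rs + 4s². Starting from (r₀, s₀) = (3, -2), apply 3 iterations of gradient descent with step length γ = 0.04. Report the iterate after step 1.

(2.44, -1.24)

∇φ = (4r - s, -r + 8s)
(r₁, s₁) = (3, -2) − 0.04·(14, -19) = (2.44, -1.24)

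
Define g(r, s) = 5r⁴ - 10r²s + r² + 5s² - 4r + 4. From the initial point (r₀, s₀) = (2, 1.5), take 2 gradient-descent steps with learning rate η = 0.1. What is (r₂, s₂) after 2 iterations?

(954, 64)

∇g = (20r³ - 20rs + 2r - 4, -10r² + 10s)
Step 1: at (2, 1.5), ∇g = (100, -25) → (2, 1.5) − 0.1·(100, -25) = (-8, 4)
Step 2: at (-8, 4), ∇g = (-9620, -600) → (-8, 4) − 0.1·(-9620, -600) = (954, 64)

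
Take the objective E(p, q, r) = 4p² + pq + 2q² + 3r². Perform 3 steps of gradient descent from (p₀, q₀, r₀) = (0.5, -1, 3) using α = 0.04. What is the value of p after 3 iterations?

0.228608

∇E = (8p + q, p + 4q, 6r)
(p₁, q₁, r₁) = (0.5, -1, 3) − 0.04·(3, -3.5, 18) = (0.38, -0.86, 2.28)
(p₂, q₂, r₂) = (0.38, -0.86, 2.28) − 0.04·(2.18, -3.06, 13.68) = (0.2928, -0.7376, 1.7328)
(p₃, q₃, r₃) = (0.2928, -0.7376, 1.7328) − 0.04·(1.6048, -2.6576, 10.3968) = (0.228608, -0.631296, 1.316928)
p = 0.228608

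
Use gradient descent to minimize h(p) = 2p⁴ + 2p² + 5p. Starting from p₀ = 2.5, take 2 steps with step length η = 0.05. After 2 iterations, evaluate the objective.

2261206.1552

h′(p) = 8p³ + 4p + 5
p₁ = 2.5 − 0.05·140 = -4.5
p₂ = -4.5 − 0.05·(-742) = 32.6
h(32.6) = 2261206.1552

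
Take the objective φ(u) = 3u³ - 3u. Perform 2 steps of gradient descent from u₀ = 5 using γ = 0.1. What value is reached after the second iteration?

-283.156

φ′(u) = 9u² - 3
Step 1: φ′(5) = 222; u₁ = 5 − 0.1·222 = -17.2
Step 2: φ′(-17.2) = 2659.56; u₂ = -17.2 − 0.1·2659.56 = -283.156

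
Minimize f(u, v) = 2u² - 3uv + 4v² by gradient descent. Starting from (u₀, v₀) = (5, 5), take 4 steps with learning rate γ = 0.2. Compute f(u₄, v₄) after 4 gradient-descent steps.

∇f = (4u - 3v, -3u + 8v)
Step 1: at (5, 5), ∇f = (5, 25) → (5, 5) − 0.2·(5, 25) = (4, 0)
Step 2: at (4, 0), ∇f = (16, -12) → (4, 0) − 0.2·(16, -12) = (0.8, 2.4)
Step 3: at (0.8, 2.4), ∇f = (-4, 16.8) → (0.8, 2.4) − 0.2·(-4, 16.8) = (1.6, -0.96)
Step 4: at (1.6, -0.96), ∇f = (9.28, -12.48) → (1.6, -0.96) − 0.2·(9.28, -12.48) = (-0.256, 1.536)
f(-0.256, 1.536) = 10.747904

10.747904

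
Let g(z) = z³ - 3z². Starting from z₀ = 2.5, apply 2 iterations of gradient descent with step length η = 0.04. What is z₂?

2.2513

g′(z) = 3z² - 6z
Step 1: g′(2.5) = 3.75; z₁ = 2.5 − 0.04·3.75 = 2.35
Step 2: g′(2.35) = 2.4675; z₂ = 2.35 − 0.04·2.4675 = 2.2513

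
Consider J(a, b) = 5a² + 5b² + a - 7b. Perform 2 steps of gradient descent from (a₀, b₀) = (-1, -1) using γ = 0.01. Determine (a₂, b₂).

(-0.829, -0.677)

∇J = (10a + 1, 10b - 7)
(a₁, b₁) = (-1, -1) − 0.01·(-9, -17) = (-0.91, -0.83)
(a₂, b₂) = (-0.91, -0.83) − 0.01·(-8.1, -15.3) = (-0.829, -0.677)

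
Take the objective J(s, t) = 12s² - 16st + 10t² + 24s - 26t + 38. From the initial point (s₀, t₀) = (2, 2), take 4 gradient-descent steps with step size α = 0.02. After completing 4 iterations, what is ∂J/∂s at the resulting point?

∇J = (24s - 16t + 24, -16s + 20t - 26)
Step 1: at (2, 2), ∇J = (40, -18) → (2, 2) − 0.02·(40, -18) = (1.2, 2.36)
Step 2: at (1.2, 2.36), ∇J = (15.04, 2) → (1.2, 2.36) − 0.02·(15.04, 2) = (0.8992, 2.32)
Step 3: at (0.8992, 2.32), ∇J = (8.4608, 6.0128) → (0.8992, 2.32) − 0.02·(8.4608, 6.0128) = (0.729984, 2.199744)
Step 4: at (0.729984, 2.199744), ∇J = (6.323712, 6.315136) → (0.729984, 2.199744) − 0.02·(6.323712, 6.315136) = (0.60350976, 2.07344128)
∂J/∂s at (0.60350976, 2.07344128) = 5.30917376

5.30917376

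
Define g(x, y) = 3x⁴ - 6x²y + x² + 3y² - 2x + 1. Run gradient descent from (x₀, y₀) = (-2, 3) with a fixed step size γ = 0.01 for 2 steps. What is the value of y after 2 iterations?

∇g = (12x³ - 12xy + 2x - 2, -6x² + 6y)
(x₁, y₁) = (-2, 3) − 0.01·(-30, -6) = (-1.7, 3.06)
(x₂, y₂) = (-1.7, 3.06) − 0.01·(-1.932, 1.02) = (-1.68068, 3.0498)
y = 3.0498

3.0498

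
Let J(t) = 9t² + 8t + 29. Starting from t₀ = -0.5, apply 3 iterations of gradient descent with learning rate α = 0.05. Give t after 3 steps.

-0.4445

J′(t) = 18t + 8
t₁ = -0.5 − 0.05·(-1) = -0.45
t₂ = -0.45 − 0.05·(-0.1) = -0.445
t₃ = -0.445 − 0.05·(-0.01) = -0.4445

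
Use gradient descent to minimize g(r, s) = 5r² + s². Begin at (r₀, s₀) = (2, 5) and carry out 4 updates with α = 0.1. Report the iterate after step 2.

∇g = (10r, 2s)
Step 1: at (2, 5), ∇g = (20, 10) → (2, 5) − 0.1·(20, 10) = (0, 4)
Step 2: at (0, 4), ∇g = (0, 8) → (0, 4) − 0.1·(0, 8) = (0, 3.2)

(0, 3.2)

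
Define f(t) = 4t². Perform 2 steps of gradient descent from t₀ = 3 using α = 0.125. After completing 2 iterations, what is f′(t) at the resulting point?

0

f′(t) = 8t
Step 1: f′(3) = 24; t₁ = 3 − 0.125·24 = 0
Step 2: f′(0) = 0; t₂ = 0 − 0.125·0 = 0
f′(t) at (0) = 0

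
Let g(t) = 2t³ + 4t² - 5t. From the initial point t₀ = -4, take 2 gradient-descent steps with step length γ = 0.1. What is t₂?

g′(t) = 6t² + 8t - 5
t₁ = -4 − 0.1·59 = -9.9
t₂ = -9.9 − 0.1·503.86 = -60.286

-60.286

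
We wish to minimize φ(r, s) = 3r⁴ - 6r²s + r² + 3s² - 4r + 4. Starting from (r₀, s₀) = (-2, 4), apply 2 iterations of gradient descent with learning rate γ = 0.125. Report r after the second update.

-4.75

∇φ = (12r³ - 12rs + 2r - 4, -6r² + 6s)
(r₁, s₁) = (-2, 4) − 0.125·(-8, 0) = (-1, 4)
(r₂, s₂) = (-1, 4) − 0.125·(30, 18) = (-4.75, 1.75)
r = -4.75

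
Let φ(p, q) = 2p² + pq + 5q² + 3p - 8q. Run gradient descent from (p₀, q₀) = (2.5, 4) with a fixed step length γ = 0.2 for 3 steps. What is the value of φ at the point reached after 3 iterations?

∇φ = (4p + q + 3, p + 10q - 8)
(p₁, q₁) = (2.5, 4) − 0.2·(17, 34.5) = (-0.9, -2.9)
(p₂, q₂) = (-0.9, -2.9) − 0.2·(-3.5, -37.9) = (-0.2, 4.68)
(p₃, q₃) = (-0.2, 4.68) − 0.2·(6.88, 38.6) = (-1.576, -3.04)
φ(-1.576, -3.04) = 75.558592

75.558592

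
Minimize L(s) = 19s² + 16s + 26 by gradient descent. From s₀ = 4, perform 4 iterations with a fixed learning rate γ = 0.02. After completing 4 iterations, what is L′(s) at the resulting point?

0.55738368

L′(s) = 38s + 16
s₁ = 4 − 0.02·168 = 0.64
s₂ = 0.64 − 0.02·40.32 = -0.1664
s₃ = -0.1664 − 0.02·9.6768 = -0.359936
s₄ = -0.359936 − 0.02·2.322432 = -0.40638464
L′(s) at (-0.40638464) = 0.55738368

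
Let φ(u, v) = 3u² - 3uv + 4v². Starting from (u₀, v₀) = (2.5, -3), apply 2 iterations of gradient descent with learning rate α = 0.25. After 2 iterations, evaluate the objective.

∇φ = (6u - 3v, -3u + 8v)
(u₁, v₁) = (2.5, -3) − 0.25·(24, -31.5) = (-3.5, 4.875)
(u₂, v₂) = (-3.5, 4.875) − 0.25·(-35.625, 49.5) = (5.40625, -7.5)
φ(5.40625, -7.5) = 434.3232421875

434.3232421875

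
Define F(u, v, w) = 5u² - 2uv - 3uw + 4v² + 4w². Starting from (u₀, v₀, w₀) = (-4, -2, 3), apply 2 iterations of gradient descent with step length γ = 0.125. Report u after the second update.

-1.21875

∇F = (10u - 2v - 3w, -2u + 8v, -3u + 8w)
Step 1: at (-4, -2, 3), ∇F = (-45, -8, 36) → (-4, -2, 3) − 0.125·(-45, -8, 36) = (1.625, -1, -1.5)
Step 2: at (1.625, -1, -1.5), ∇F = (22.75, -11.25, -16.875) → (1.625, -1, -1.5) − 0.125·(22.75, -11.25, -16.875) = (-1.21875, 0.40625, 0.609375)
u = -1.21875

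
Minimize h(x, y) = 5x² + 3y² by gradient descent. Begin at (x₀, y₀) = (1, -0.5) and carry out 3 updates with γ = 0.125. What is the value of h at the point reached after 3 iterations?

0.00140380859375

∇h = (10x, 6y)
(x₁, y₁) = (1, -0.5) − 0.125·(10, -3) = (-0.25, -0.125)
(x₂, y₂) = (-0.25, -0.125) − 0.125·(-2.5, -0.75) = (0.0625, -0.03125)
(x₃, y₃) = (0.0625, -0.03125) − 0.125·(0.625, -0.1875) = (-0.015625, -0.0078125)
h(-0.015625, -0.0078125) = 0.00140380859375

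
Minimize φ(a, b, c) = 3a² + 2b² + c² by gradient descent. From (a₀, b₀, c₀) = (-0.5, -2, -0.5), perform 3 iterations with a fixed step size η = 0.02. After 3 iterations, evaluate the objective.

∇φ = (6a, 4b, 2c)
(a₁, b₁, c₁) = (-0.5, -2, -0.5) − 0.02·(-3, -8, -1) = (-0.44, -1.84, -0.48)
(a₂, b₂, c₂) = (-0.44, -1.84, -0.48) − 0.02·(-2.64, -7.36, -0.96) = (-0.3872, -1.6928, -0.4608)
(a₃, b₃, c₃) = (-0.3872, -1.6928, -0.4608) − 0.02·(-2.3232, -6.7712, -0.9216) = (-0.340736, -1.557376, -0.442368)
φ(-0.340736, -1.557376, -0.442368) = 5.394832523264

5.394832523264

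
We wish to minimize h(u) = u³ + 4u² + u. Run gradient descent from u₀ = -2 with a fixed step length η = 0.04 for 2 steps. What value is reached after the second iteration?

h′(u) = 3u² + 8u + 1
u₁ = -2 − 0.04·(-3) = -1.88
u₂ = -1.88 − 0.04·(-3.4368) = -1.742528

-1.742528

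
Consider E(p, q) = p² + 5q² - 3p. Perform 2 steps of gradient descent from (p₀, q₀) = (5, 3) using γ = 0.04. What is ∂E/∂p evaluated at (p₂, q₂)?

∇E = (2p - 3, 10q)
Step 1: at (5, 3), ∇E = (7, 30) → (5, 3) − 0.04·(7, 30) = (4.72, 1.8)
Step 2: at (4.72, 1.8), ∇E = (6.44, 18) → (4.72, 1.8) − 0.04·(6.44, 18) = (4.4624, 1.08)
∂E/∂p at (4.4624, 1.08) = 5.9248

5.9248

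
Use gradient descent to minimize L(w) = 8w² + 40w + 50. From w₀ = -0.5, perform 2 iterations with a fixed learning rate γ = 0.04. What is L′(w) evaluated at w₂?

4.1472

L′(w) = 16w + 40
w₁ = -0.5 − 0.04·32 = -1.78
w₂ = -1.78 − 0.04·11.52 = -2.2408
L′(w) at (-2.2408) = 4.1472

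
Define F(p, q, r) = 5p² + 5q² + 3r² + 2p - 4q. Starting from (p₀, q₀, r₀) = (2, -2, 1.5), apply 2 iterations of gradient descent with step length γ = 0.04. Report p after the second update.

∇F = (10p + 2, 10q - 4, 6r)
Step 1: at (2, -2, 1.5), ∇F = (22, -24, 9) → (2, -2, 1.5) − 0.04·(22, -24, 9) = (1.12, -1.04, 1.14)
Step 2: at (1.12, -1.04, 1.14), ∇F = (13.2, -14.4, 6.84) → (1.12, -1.04, 1.14) − 0.04·(13.2, -14.4, 6.84) = (0.592, -0.464, 0.8664)
p = 0.592

0.592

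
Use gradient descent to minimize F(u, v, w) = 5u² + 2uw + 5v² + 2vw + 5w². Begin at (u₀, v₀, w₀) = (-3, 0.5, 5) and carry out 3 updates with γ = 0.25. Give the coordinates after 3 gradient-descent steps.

(-5.1875, -17, -19.0625)

∇F = (10u + 2w, 10v + 2w, 2u + 2v + 10w)
Step 1: at (-3, 0.5, 5), ∇F = (-20, 15, 45) → (-3, 0.5, 5) − 0.25·(-20, 15, 45) = (2, -3.25, -6.25)
Step 2: at (2, -3.25, -6.25), ∇F = (7.5, -45, -65) → (2, -3.25, -6.25) − 0.25·(7.5, -45, -65) = (0.125, 8, 10)
Step 3: at (0.125, 8, 10), ∇F = (21.25, 100, 116.25) → (0.125, 8, 10) − 0.25·(21.25, 100, 116.25) = (-5.1875, -17, -19.0625)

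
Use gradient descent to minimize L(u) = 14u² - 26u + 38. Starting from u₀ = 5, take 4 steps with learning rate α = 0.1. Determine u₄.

43.6688

L′(u) = 28u - 26
u₁ = 5 − 0.1·114 = -6.4
u₂ = -6.4 − 0.1·(-205.2) = 14.12
u₃ = 14.12 − 0.1·369.36 = -22.816
u₄ = -22.816 − 0.1·(-664.848) = 43.6688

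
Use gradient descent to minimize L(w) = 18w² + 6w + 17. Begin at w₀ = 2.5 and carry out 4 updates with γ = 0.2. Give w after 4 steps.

3940.1896

L′(w) = 36w + 6
Step 1: L′(2.5) = 96; w₁ = 2.5 − 0.2·96 = -16.7
Step 2: L′(-16.7) = -595.2; w₂ = -16.7 − 0.2·(-595.2) = 102.34
Step 3: L′(102.34) = 3690.24; w₃ = 102.34 − 0.2·3690.24 = -635.708
Step 4: L′(-635.708) = -22879.488; w₄ = -635.708 − 0.2·(-22879.488) = 3940.1896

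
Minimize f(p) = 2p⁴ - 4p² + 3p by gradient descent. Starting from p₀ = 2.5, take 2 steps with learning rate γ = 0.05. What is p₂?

f′(p) = 8p³ - 8p + 3
Step 1: f′(2.5) = 108; p₁ = 2.5 − 0.05·108 = -2.9
Step 2: f′(-2.9) = -168.912; p₂ = -2.9 − 0.05·(-168.912) = 5.5456

5.5456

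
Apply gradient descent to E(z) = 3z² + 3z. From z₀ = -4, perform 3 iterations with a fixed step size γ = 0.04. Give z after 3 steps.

-2.036416

E′(z) = 6z + 3
Step 1: E′(-4) = -21; z₁ = -4 − 0.04·(-21) = -3.16
Step 2: E′(-3.16) = -15.96; z₂ = -3.16 − 0.04·(-15.96) = -2.5216
Step 3: E′(-2.5216) = -12.1296; z₃ = -2.5216 − 0.04·(-12.1296) = -2.036416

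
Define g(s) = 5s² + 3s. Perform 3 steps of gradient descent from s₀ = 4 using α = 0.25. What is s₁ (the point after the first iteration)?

g′(s) = 10s + 3
s₁ = 4 − 0.25·43 = -6.75

-6.75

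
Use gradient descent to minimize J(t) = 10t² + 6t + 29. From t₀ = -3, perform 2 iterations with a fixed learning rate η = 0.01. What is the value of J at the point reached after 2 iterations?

J′(t) = 20t + 6
Step 1: J′(-3) = -54; t₁ = -3 − 0.01·(-54) = -2.46
Step 2: J′(-2.46) = -43.2; t₂ = -2.46 − 0.01·(-43.2) = -2.028
J(-2.028) = 57.95984

57.95984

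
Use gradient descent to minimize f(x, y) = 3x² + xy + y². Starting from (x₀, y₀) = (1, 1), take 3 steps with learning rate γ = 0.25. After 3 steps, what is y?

0.078125

∇f = (6x + y, x + 2y)
Step 1: at (1, 1), ∇f = (7, 3) → (1, 1) − 0.25·(7, 3) = (-0.75, 0.25)
Step 2: at (-0.75, 0.25), ∇f = (-4.25, -0.25) → (-0.75, 0.25) − 0.25·(-4.25, -0.25) = (0.3125, 0.3125)
Step 3: at (0.3125, 0.3125), ∇f = (2.1875, 0.9375) → (0.3125, 0.3125) − 0.25·(2.1875, 0.9375) = (-0.234375, 0.078125)
y = 0.078125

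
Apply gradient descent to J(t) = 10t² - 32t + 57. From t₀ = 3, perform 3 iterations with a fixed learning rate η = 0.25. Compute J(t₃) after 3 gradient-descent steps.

80313

J′(t) = 20t - 32
t₁ = 3 − 0.25·28 = -4
t₂ = -4 − 0.25·(-112) = 24
t₃ = 24 − 0.25·448 = -88
J(-88) = 80313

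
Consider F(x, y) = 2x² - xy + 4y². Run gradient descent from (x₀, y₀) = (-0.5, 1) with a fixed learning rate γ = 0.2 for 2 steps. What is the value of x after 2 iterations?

∇F = (4x - y, -x + 8y)
Step 1: at (-0.5, 1), ∇F = (-3, 8.5) → (-0.5, 1) − 0.2·(-3, 8.5) = (0.1, -0.7)
Step 2: at (0.1, -0.7), ∇F = (1.1, -5.7) → (0.1, -0.7) − 0.2·(1.1, -5.7) = (-0.12, 0.44)
x = -0.12

-0.12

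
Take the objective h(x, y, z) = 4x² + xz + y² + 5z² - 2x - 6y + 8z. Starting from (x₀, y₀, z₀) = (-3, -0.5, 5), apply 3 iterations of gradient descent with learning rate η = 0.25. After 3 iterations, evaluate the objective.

∇h = (8x + z - 2, 2y - 6, x + 10z + 8)
(x₁, y₁, z₁) = (-3, -0.5, 5) − 0.25·(-21, -7, 55) = (2.25, 1.25, -8.75)
(x₂, y₂, z₂) = (2.25, 1.25, -8.75) − 0.25·(7.25, -3.5, -77.25) = (0.4375, 2.125, 10.5625)
(x₃, y₃, z₃) = (0.4375, 2.125, 10.5625) − 0.25·(12.0625, -1.75, 114.0625) = (-2.578125, 2.5625, -17.953125)
h(-2.578125, 2.5625, -17.953125) = 1537.16845703125

1537.16845703125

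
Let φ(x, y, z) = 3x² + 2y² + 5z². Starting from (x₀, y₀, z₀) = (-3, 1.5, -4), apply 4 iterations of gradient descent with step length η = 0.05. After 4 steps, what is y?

0.6144

∇φ = (6x, 4y, 10z)
Step 1: at (-3, 1.5, -4), ∇φ = (-18, 6, -40) → (-3, 1.5, -4) − 0.05·(-18, 6, -40) = (-2.1, 1.2, -2)
Step 2: at (-2.1, 1.2, -2), ∇φ = (-12.6, 4.8, -20) → (-2.1, 1.2, -2) − 0.05·(-12.6, 4.8, -20) = (-1.47, 0.96, -1)
Step 3: at (-1.47, 0.96, -1), ∇φ = (-8.82, 3.84, -10) → (-1.47, 0.96, -1) − 0.05·(-8.82, 3.84, -10) = (-1.029, 0.768, -0.5)
Step 4: at (-1.029, 0.768, -0.5), ∇φ = (-6.174, 3.072, -5) → (-1.029, 0.768, -0.5) − 0.05·(-6.174, 3.072, -5) = (-0.7203, 0.6144, -0.25)
y = 0.6144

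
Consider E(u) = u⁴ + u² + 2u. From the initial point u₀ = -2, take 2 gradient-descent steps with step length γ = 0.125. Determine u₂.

E′(u) = 4u³ + 2u + 2
u₁ = -2 − 0.125·(-34) = 2.25
u₂ = 2.25 − 0.125·52.0625 = -4.2578125

-4.2578125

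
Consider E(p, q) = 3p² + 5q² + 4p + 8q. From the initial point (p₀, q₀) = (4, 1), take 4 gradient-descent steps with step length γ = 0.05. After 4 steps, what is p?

0.4538

∇E = (6p + 4, 10q + 8)
Step 1: at (4, 1), ∇E = (28, 18) → (4, 1) − 0.05·(28, 18) = (2.6, 0.1)
Step 2: at (2.6, 0.1), ∇E = (19.6, 9) → (2.6, 0.1) − 0.05·(19.6, 9) = (1.62, -0.35)
Step 3: at (1.62, -0.35), ∇E = (13.72, 4.5) → (1.62, -0.35) − 0.05·(13.72, 4.5) = (0.934, -0.575)
Step 4: at (0.934, -0.575), ∇E = (9.604, 2.25) → (0.934, -0.575) − 0.05·(9.604, 2.25) = (0.4538, -0.6875)
p = 0.4538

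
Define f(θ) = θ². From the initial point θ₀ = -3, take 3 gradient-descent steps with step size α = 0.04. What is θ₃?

f′(θ) = 2θ
Step 1: f′(-3) = -6; θ₁ = -3 − 0.04·(-6) = -2.76
Step 2: f′(-2.76) = -5.52; θ₂ = -2.76 − 0.04·(-5.52) = -2.5392
Step 3: f′(-2.5392) = -5.0784; θ₃ = -2.5392 − 0.04·(-5.0784) = -2.336064

-2.336064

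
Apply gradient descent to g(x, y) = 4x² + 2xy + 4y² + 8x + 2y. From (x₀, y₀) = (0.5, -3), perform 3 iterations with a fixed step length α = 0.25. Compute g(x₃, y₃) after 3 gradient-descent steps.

60.546875

∇g = (8x + 2y + 8, 2x + 8y + 2)
(x₁, y₁) = (0.5, -3) − 0.25·(6, -21) = (-1, 2.25)
(x₂, y₂) = (-1, 2.25) − 0.25·(4.5, 18) = (-2.125, -2.25)
(x₃, y₃) = (-2.125, -2.25) − 0.25·(-13.5, -20.25) = (1.25, 2.8125)
g(1.25, 2.8125) = 60.546875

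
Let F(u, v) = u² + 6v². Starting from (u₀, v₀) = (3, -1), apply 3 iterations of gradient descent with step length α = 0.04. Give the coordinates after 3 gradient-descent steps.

∇F = (2u, 12v)
Step 1: at (3, -1), ∇F = (6, -12) → (3, -1) − 0.04·(6, -12) = (2.76, -0.52)
Step 2: at (2.76, -0.52), ∇F = (5.52, -6.24) → (2.76, -0.52) − 0.04·(5.52, -6.24) = (2.5392, -0.2704)
Step 3: at (2.5392, -0.2704), ∇F = (5.0784, -3.2448) → (2.5392, -0.2704) − 0.04·(5.0784, -3.2448) = (2.336064, -0.140608)

(2.336064, -0.140608)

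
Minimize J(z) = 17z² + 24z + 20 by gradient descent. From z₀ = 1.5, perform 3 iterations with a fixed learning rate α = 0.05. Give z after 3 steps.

-1.4625

J′(z) = 34z + 24
z₁ = 1.5 − 0.05·75 = -2.25
z₂ = -2.25 − 0.05·(-52.5) = 0.375
z₃ = 0.375 − 0.05·36.75 = -1.4625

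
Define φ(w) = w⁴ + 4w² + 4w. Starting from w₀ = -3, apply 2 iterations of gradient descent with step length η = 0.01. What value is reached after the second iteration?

-1.41886208

φ′(w) = 4w³ + 8w + 4
Step 1: φ′(-3) = -128; w₁ = -3 − 0.01·(-128) = -1.72
Step 2: φ′(-1.72) = -30.113792; w₂ = -1.72 − 0.01·(-30.113792) = -1.41886208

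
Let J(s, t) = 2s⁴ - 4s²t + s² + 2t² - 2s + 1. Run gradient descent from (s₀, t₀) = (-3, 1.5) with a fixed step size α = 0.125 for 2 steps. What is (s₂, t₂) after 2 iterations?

∇J = (8s³ - 8st + 2s - 2, -4s² + 4t)
Step 1: at (-3, 1.5), ∇J = (-188, -30) → (-3, 1.5) − 0.125·(-188, -30) = (20.5, 5.25)
Step 2: at (20.5, 5.25), ∇J = (68099, -1660) → (20.5, 5.25) − 0.125·(68099, -1660) = (-8491.875, 212.75)

(-8491.875, 212.75)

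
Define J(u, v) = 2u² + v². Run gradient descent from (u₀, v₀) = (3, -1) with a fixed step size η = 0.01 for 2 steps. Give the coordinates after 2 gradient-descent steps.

∇J = (4u, 2v)
(u₁, v₁) = (3, -1) − 0.01·(12, -2) = (2.88, -0.98)
(u₂, v₂) = (2.88, -0.98) − 0.01·(11.52, -1.96) = (2.7648, -0.9604)

(2.7648, -0.9604)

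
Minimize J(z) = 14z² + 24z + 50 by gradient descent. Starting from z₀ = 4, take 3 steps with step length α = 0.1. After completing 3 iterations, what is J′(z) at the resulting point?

-793.152

J′(z) = 28z + 24
z₁ = 4 − 0.1·136 = -9.6
z₂ = -9.6 − 0.1·(-244.8) = 14.88
z₃ = 14.88 − 0.1·440.64 = -29.184
J′(z) at (-29.184) = -793.152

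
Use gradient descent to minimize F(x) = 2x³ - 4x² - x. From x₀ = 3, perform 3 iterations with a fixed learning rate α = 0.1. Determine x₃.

0.5481544

F′(x) = 6x² - 8x - 1
Step 1: F′(3) = 29; x₁ = 3 − 0.1·29 = 0.1
Step 2: F′(0.1) = -1.74; x₂ = 0.1 − 0.1·(-1.74) = 0.274
Step 3: F′(0.274) = -2.741544; x₃ = 0.274 − 0.1·(-2.741544) = 0.5481544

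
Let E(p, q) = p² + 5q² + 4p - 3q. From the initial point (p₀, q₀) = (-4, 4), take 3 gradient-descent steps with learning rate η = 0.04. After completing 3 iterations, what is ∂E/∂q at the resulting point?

∇E = (2p + 4, 10q - 3)
(p₁, q₁) = (-4, 4) − 0.04·(-4, 37) = (-3.84, 2.52)
(p₂, q₂) = (-3.84, 2.52) − 0.04·(-3.68, 22.2) = (-3.6928, 1.632)
(p₃, q₃) = (-3.6928, 1.632) − 0.04·(-3.3856, 13.32) = (-3.557376, 1.0992)
∂E/∂q at (-3.557376, 1.0992) = 7.992

7.992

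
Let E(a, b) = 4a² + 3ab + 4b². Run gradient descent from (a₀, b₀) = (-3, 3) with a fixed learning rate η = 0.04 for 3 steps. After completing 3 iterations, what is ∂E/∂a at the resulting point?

-7.68

∇E = (8a + 3b, 3a + 8b)
Step 1: at (-3, 3), ∇E = (-15, 15) → (-3, 3) − 0.04·(-15, 15) = (-2.4, 2.4)
Step 2: at (-2.4, 2.4), ∇E = (-12, 12) → (-2.4, 2.4) − 0.04·(-12, 12) = (-1.92, 1.92)
Step 3: at (-1.92, 1.92), ∇E = (-9.6, 9.6) → (-1.92, 1.92) − 0.04·(-9.6, 9.6) = (-1.536, 1.536)
∂E/∂a at (-1.536, 1.536) = -7.68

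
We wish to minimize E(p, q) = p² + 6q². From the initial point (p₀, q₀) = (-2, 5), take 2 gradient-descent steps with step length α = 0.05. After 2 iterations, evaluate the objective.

∇E = (2p, 12q)
(p₁, q₁) = (-2, 5) − 0.05·(-4, 60) = (-1.8, 2)
(p₂, q₂) = (-1.8, 2) − 0.05·(-3.6, 24) = (-1.62, 0.8)
E(-1.62, 0.8) = 6.4644

6.4644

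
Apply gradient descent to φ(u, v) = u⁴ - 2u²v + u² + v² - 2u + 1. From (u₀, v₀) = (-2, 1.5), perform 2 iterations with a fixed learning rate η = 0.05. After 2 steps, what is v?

∇φ = (4u³ - 4uv + 2u - 2, -2u² + 2v)
(u₁, v₁) = (-2, 1.5) − 0.05·(-26, -5) = (-0.7, 1.75)
(u₂, v₂) = (-0.7, 1.75) − 0.05·(0.128, 2.52) = (-0.7064, 1.624)
v = 1.624

1.624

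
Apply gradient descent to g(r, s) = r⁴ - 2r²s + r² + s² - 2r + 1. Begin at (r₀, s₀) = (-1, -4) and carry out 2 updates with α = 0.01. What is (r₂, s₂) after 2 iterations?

∇g = (4r³ - 4rs + 2r - 2, -2r² + 2s)
Step 1: at (-1, -4), ∇g = (-24, -10) → (-1, -4) − 0.01·(-24, -10) = (-0.76, -3.9)
Step 2: at (-0.76, -3.9), ∇g = (-17.131904, -8.9552) → (-0.76, -3.9) − 0.01·(-17.131904, -8.9552) = (-0.58868096, -3.810448)

(-0.58868096, -3.810448)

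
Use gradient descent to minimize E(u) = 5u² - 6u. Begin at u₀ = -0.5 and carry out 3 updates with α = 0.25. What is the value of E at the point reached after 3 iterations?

E′(u) = 10u - 6
u₁ = -0.5 − 0.25·(-11) = 2.25
u₂ = 2.25 − 0.25·16.5 = -1.875
u₃ = -1.875 − 0.25·(-24.75) = 4.3125
E(4.3125) = 67.11328125

67.11328125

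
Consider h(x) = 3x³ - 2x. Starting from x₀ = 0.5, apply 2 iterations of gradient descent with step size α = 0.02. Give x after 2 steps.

h′(x) = 9x² - 2
x₁ = 0.5 − 0.02·0.25 = 0.495
x₂ = 0.495 − 0.02·0.205225 = 0.4908955

0.4908955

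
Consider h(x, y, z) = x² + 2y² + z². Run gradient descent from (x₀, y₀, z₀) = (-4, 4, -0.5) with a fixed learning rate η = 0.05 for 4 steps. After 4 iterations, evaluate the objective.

12.3638012825

∇h = (2x, 4y, 2z)
Step 1: at (-4, 4, -0.5), ∇h = (-8, 16, -1) → (-4, 4, -0.5) − 0.05·(-8, 16, -1) = (-3.6, 3.2, -0.45)
Step 2: at (-3.6, 3.2, -0.45), ∇h = (-7.2, 12.8, -0.9) → (-3.6, 3.2, -0.45) − 0.05·(-7.2, 12.8, -0.9) = (-3.24, 2.56, -0.405)
Step 3: at (-3.24, 2.56, -0.405), ∇h = (-6.48, 10.24, -0.81) → (-3.24, 2.56, -0.405) − 0.05·(-6.48, 10.24, -0.81) = (-2.916, 2.048, -0.3645)
Step 4: at (-2.916, 2.048, -0.3645), ∇h = (-5.832, 8.192, -0.729) → (-2.916, 2.048, -0.3645) − 0.05·(-5.832, 8.192, -0.729) = (-2.6244, 1.6384, -0.32805)
h(-2.6244, 1.6384, -0.32805) = 12.3638012825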